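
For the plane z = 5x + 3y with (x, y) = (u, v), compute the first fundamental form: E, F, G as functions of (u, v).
E = 26;  F = 15;  G = 10

Compute partials: r_u = (1, 0, 5), r_v = (0, 1, 3). Then
  E = r_u · r_u = 26,
  F = r_u · r_v = 15,
  G = r_v · r_v = 10.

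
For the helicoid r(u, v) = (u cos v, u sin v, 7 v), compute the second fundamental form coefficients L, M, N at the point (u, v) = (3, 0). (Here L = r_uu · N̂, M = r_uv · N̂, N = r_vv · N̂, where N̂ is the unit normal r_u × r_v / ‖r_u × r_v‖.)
L = 0;  M = -7*sqrt(58)/58;  N = 0

Compute the unit normal N̂(u, v) = (7*sin(v)/sqrt(u^2 + 49), -7*cos(v)/sqrt(u^2 + 49), u/sqrt(u^2 + 49)), and the second partials r_uu, r_uv, r_vv. Take dot products:
  L(u, v) = r_uu · N̂ = 0,
  M(u, v) = r_uv · N̂ = -7/sqrt(u^2 + 49),
  N(u, v) = r_vv · N̂ = 0.
Evaluating at (u, v) = (3, 0):
  L = 0, M = -7*sqrt(58)/58, N = 0.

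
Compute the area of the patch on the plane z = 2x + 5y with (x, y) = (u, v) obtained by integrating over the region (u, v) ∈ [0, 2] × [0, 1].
Area = 2*sqrt(30)

Area = ∫∫ √(EG − F²) du dv with √(EG − F²) = sqrt(30). Integrating over [0, 2] × [0, 1] gives 2*sqrt(30).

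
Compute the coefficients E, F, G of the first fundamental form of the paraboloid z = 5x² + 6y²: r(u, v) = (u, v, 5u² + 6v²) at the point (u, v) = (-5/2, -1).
E = 626;  F = 300;  G = 145

Partials: r_u = (1, 0, 10*u), r_v = (0, 1, 12*v). As functions of (u, v):
  E = r_u · r_u = 100*u^2 + 1,
  F = r_u · r_v = 120*u*v,
  G = r_v · r_v = 144*v^2 + 1.
Evaluating at (u, v) = (-5/2, -1): E = 626, F = 300, G = 145.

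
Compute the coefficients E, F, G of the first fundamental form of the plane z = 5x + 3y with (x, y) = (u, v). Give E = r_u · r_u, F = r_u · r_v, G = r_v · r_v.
E = 26;  F = 15;  G = 10

Compute partials: r_u = (1, 0, 5), r_v = (0, 1, 3). Then
  E = r_u · r_u = 26,
  F = r_u · r_v = 15,
  G = r_v · r_v = 10.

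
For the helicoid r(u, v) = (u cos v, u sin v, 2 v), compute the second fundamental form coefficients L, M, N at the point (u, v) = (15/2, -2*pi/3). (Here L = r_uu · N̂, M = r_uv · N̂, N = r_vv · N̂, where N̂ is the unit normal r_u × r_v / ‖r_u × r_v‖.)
L = 0;  M = -4*sqrt(241)/241;  N = 0

Compute the unit normal N̂(u, v) = (2*sin(v)/sqrt(u^2 + 4), -2*cos(v)/sqrt(u^2 + 4), u/sqrt(u^2 + 4)), and the second partials r_uu, r_uv, r_vv. Take dot products:
  L(u, v) = r_uu · N̂ = 0,
  M(u, v) = r_uv · N̂ = -2/sqrt(u^2 + 4),
  N(u, v) = r_vv · N̂ = 0.
Evaluating at (u, v) = (15/2, -2*pi/3):
  L = 0, M = -4*sqrt(241)/241, N = 0.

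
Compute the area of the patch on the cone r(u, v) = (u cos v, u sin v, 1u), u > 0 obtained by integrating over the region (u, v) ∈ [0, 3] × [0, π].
Area = 9*sqrt(2)*pi/2

Area = ∫∫ √(EG − F²) du dv with √(EG − F²) = sqrt(2)*Abs(u). Integrating over [0, 3] × [0, π] gives 9*sqrt(2)*pi/2.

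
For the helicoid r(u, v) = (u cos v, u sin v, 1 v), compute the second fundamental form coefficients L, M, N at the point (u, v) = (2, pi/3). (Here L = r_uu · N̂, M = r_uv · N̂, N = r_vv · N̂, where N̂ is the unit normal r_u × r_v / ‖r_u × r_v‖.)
L = 0;  M = -sqrt(5)/5;  N = 0

Compute the unit normal N̂(u, v) = (sin(v)/sqrt(u^2 + 1), -cos(v)/sqrt(u^2 + 1), u/sqrt(u^2 + 1)), and the second partials r_uu, r_uv, r_vv. Take dot products:
  L(u, v) = r_uu · N̂ = 0,
  M(u, v) = r_uv · N̂ = -1/sqrt(u^2 + 1),
  N(u, v) = r_vv · N̂ = 0.
Evaluating at (u, v) = (2, pi/3):
  L = 0, M = -sqrt(5)/5, N = 0.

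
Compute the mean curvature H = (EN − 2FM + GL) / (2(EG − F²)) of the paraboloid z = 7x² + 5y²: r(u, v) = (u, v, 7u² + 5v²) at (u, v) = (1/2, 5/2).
H = 1544*sqrt(3)/10125

With E = 196*u^2 + 1, F = 140*u*v, G = 100*v^2 + 1, L = 14/sqrt(196*u^2 + 100*v^2 + 1), M = 0, N = 10/sqrt(196*u^2 + 100*v^2 + 1), assemble
  H = (EN − 2FM + GL) / (2(EG − F²)) = 4*(245*u^2 + 175*v^2 + 3)/(196*u^2 + 100*v^2 + 1)^(3/2).
At (u, v) = (1/2, 5/2): H = 1544*sqrt(3)/10125.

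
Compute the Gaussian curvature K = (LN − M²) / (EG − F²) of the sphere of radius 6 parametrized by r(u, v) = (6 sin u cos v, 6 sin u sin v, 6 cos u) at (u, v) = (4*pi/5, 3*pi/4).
K = 1/36

Coefficients of the first fundamental form: E = 36, F = 0, G = 36*sin(u)^2.
Coefficients of the second fundamental form: L = -6*sin(u)/Abs(sin(u)), M = 0, N = -6*sin(u)^3/Abs(sin(u)).
Assemble K = (LN − M²)/(EG − F²) = 1/36. At (u, v) = (4*pi/5, 3*pi/4): K = 1/36.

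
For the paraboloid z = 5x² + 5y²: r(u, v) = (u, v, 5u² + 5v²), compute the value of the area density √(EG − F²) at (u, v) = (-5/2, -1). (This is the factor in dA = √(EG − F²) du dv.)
√(EG − F²)|_{(-5/2, -1)} = 11*sqrt(6)

E = 100*u^2 + 1, F = 100*u*v, G = 100*v^2 + 1, so EG − F² = 100*u^2 + 100*v^2 + 1. Taking the positive square root: √(EG − F²) = sqrt(100*u^2 + 100*v^2 + 1). At (u, v) = (-5/2, -1): 11*sqrt(6).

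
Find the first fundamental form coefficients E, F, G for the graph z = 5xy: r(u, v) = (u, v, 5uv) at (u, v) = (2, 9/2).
E = 2029/4;  F = 225;  G = 101

Partials: r_u = (1, 0, 5*v), r_v = (0, 1, 5*u). As functions of (u, v):
  E = r_u · r_u = 25*v^2 + 1,
  F = r_u · r_v = 25*u*v,
  G = r_v · r_v = 25*u^2 + 1.
Evaluating at (u, v) = (2, 9/2): E = 2029/4, F = 225, G = 101.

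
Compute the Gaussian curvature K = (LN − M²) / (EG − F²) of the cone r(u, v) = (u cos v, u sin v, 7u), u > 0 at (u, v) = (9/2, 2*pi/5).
K = 0

Coefficients of the first fundamental form: E = 50, F = 0, G = u^2.
Coefficients of the second fundamental form: L = 0, M = 0, N = 7*sqrt(2)*u^2/(10*Abs(u)).
Assemble K = (LN − M²)/(EG − F²) = 0. At (u, v) = (9/2, 2*pi/5): K = 0.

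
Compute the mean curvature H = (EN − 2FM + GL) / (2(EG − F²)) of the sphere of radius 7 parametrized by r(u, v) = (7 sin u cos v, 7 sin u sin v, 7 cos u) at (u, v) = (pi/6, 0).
H = -1/7

With E = 49, F = 0, G = 49*sin(u)^2, L = -7*sin(u)/Abs(sin(u)), M = 0, N = -7*sin(u)^3/Abs(sin(u)), assemble
  H = (EN − 2FM + GL) / (2(EG − F²)) = -sin(u)/(7*Abs(sin(u))).
At (u, v) = (pi/6, 0): H = -1/7.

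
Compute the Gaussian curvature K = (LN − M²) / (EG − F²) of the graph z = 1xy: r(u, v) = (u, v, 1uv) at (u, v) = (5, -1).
K = -1/729

Coefficients of the first fundamental form: E = v^2 + 1, F = u*v, G = u^2 + 1.
Coefficients of the second fundamental form: L = 0, M = 1/sqrt(u^2 + v^2 + 1), N = 0.
Assemble K = (LN − M²)/(EG − F²) = 1/((u^2*v^2 - (u^2 + 1)*(v^2 + 1))*(u^2 + v^2 + 1)). At (u, v) = (5, -1): K = -1/729.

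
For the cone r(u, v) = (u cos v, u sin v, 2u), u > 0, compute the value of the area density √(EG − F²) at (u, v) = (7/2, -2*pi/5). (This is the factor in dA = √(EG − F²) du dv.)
√(EG − F²)|_{(7/2, -2*pi/5)} = 7*sqrt(5)/2

E = 5, F = 0, G = u^2, so EG − F² = 5*u^2. Taking the positive square root: √(EG − F²) = sqrt(5)*Abs(u). At (u, v) = (7/2, -2*pi/5): 7*sqrt(5)/2.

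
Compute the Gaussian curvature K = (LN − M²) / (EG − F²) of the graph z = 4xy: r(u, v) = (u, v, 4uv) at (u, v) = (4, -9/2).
K = -16/337561

Coefficients of the first fundamental form: E = 16*v^2 + 1, F = 16*u*v, G = 16*u^2 + 1.
Coefficients of the second fundamental form: L = 0, M = 4/sqrt(16*u^2 + 16*v^2 + 1), N = 0.
Assemble K = (LN − M²)/(EG − F²) = -16/(256*u^4 + 512*u^2*v^2 + 32*u^2 + 256*v^4 + 32*v^2 + 1). At (u, v) = (4, -9/2): K = -16/337561.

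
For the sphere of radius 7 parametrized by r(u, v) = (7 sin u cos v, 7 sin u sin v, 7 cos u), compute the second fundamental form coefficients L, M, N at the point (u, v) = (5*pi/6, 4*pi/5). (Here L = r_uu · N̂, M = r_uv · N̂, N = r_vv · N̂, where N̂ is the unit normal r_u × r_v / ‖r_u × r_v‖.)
L = -7;  M = 0;  N = -7/4

Compute the unit normal N̂(u, v) = (sin(u)^2*cos(v)/Abs(sin(u)), sin(u)^2*sin(v)/Abs(sin(u)), sin(2*u)/(2*Abs(sin(u)))), and the second partials r_uu, r_uv, r_vv. Take dot products:
  L(u, v) = r_uu · N̂ = -7*sin(u)/Abs(sin(u)),
  M(u, v) = r_uv · N̂ = 0,
  N(u, v) = r_vv · N̂ = -7*sin(u)^3/Abs(sin(u)).
Evaluating at (u, v) = (5*pi/6, 4*pi/5):
  L = -7, M = 0, N = -7/4.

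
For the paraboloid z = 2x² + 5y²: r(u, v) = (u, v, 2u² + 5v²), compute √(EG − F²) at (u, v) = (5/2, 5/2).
√(EG − F²)|_{(5/2, 5/2)} = 11*sqrt(6)

E = 16*u^2 + 1, F = 40*u*v, G = 100*v^2 + 1; EG − F² = 16*u^2 + 100*v^2 + 1; √(EG − F²) = sqrt(16*u^2 + 100*v^2 + 1). At the given point: 11*sqrt(6).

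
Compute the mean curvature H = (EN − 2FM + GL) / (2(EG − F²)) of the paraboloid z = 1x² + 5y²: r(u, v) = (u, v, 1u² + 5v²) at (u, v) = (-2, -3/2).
H = 311*sqrt(2)/5324

With E = 4*u^2 + 1, F = 20*u*v, G = 100*v^2 + 1, L = 2/sqrt(4*u^2 + 100*v^2 + 1), M = 0, N = 10/sqrt(4*u^2 + 100*v^2 + 1), assemble
  H = (EN − 2FM + GL) / (2(EG − F²)) = 2*(10*u^2 + 50*v^2 + 3)/(4*u^2 + 100*v^2 + 1)^(3/2).
At (u, v) = (-2, -3/2): H = 311*sqrt(2)/5324.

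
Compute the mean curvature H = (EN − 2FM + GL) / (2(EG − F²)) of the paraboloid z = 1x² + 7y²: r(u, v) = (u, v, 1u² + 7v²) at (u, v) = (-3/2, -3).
H = 1835*sqrt(1774)/3147076

With E = 4*u^2 + 1, F = 28*u*v, G = 196*v^2 + 1, L = 2/sqrt(4*u^2 + 196*v^2 + 1), M = 0, N = 14/sqrt(4*u^2 + 196*v^2 + 1), assemble
  H = (EN − 2FM + GL) / (2(EG − F²)) = 4*(7*u^2 + 49*v^2 + 2)/(4*u^2 + 196*v^2 + 1)^(3/2).
At (u, v) = (-3/2, -3): H = 1835*sqrt(1774)/3147076.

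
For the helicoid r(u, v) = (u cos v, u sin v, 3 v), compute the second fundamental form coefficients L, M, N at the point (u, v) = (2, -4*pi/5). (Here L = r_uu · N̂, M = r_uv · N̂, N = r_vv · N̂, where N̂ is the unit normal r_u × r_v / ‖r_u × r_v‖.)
L = 0;  M = -3*sqrt(13)/13;  N = 0

Compute the unit normal N̂(u, v) = (3*sin(v)/sqrt(u^2 + 9), -3*cos(v)/sqrt(u^2 + 9), u/sqrt(u^2 + 9)), and the second partials r_uu, r_uv, r_vv. Take dot products:
  L(u, v) = r_uu · N̂ = 0,
  M(u, v) = r_uv · N̂ = -3/sqrt(u^2 + 9),
  N(u, v) = r_vv · N̂ = 0.
Evaluating at (u, v) = (2, -4*pi/5):
  L = 0, M = -3*sqrt(13)/13, N = 0.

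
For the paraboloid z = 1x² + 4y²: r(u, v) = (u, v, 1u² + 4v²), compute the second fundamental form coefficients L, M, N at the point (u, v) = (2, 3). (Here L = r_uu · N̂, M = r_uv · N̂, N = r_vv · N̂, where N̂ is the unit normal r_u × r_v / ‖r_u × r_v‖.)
L = 2*sqrt(593)/593;  M = 0;  N = 8*sqrt(593)/593

Compute the unit normal N̂(u, v) = (-2*u/sqrt(4*u^2 + 64*v^2 + 1), -8*v/sqrt(4*u^2 + 64*v^2 + 1), 1/sqrt(4*u^2 + 64*v^2 + 1)), and the second partials r_uu, r_uv, r_vv. Take dot products:
  L(u, v) = r_uu · N̂ = 2/sqrt(4*u^2 + 64*v^2 + 1),
  M(u, v) = r_uv · N̂ = 0,
  N(u, v) = r_vv · N̂ = 8/sqrt(4*u^2 + 64*v^2 + 1).
Evaluating at (u, v) = (2, 3):
  L = 2*sqrt(593)/593, M = 0, N = 8*sqrt(593)/593.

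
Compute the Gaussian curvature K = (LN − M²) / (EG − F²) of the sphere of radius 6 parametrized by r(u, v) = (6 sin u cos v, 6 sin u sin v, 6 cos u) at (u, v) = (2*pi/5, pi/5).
K = 1/36

Coefficients of the first fundamental form: E = 36, F = 0, G = 36*sin(u)^2.
Coefficients of the second fundamental form: L = -6*sin(u)/Abs(sin(u)), M = 0, N = -6*sin(u)^3/Abs(sin(u)).
Assemble K = (LN − M²)/(EG − F²) = 1/36. At (u, v) = (2*pi/5, pi/5): K = 1/36.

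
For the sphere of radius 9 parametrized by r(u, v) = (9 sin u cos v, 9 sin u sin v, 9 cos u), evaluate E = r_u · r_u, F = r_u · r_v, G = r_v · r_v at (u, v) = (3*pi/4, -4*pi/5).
E = 81;  F = 0;  G = 81/2

Partials: r_u = (9*cos(u)*cos(v), 9*sin(v)*cos(u), -9*sin(u)), r_v = (-9*sin(u)*sin(v), 9*sin(u)*cos(v), 0). As functions of (u, v):
  E = r_u · r_u = 81,
  F = r_u · r_v = 0,
  G = r_v · r_v = 81*sin(u)^2.
Evaluating at (u, v) = (3*pi/4, -4*pi/5): E = 81, F = 0, G = 81/2.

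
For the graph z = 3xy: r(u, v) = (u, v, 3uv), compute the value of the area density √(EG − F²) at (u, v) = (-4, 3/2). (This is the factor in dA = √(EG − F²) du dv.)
√(EG − F²)|_{(-4, 3/2)} = sqrt(661)/2

E = 9*v^2 + 1, F = 9*u*v, G = 9*u^2 + 1, so EG − F² = 9*u^2 + 9*v^2 + 1. Taking the positive square root: √(EG − F²) = sqrt(9*u^2 + 9*v^2 + 1). At (u, v) = (-4, 3/2): sqrt(661)/2.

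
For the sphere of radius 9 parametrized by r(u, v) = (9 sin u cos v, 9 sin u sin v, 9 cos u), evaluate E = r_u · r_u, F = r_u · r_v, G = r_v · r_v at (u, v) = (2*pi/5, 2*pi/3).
E = 81;  F = 0;  G = 81*sqrt(5)/8 + 405/8

Partials: r_u = (9*cos(u)*cos(v), 9*sin(v)*cos(u), -9*sin(u)), r_v = (-9*sin(u)*sin(v), 9*sin(u)*cos(v), 0). As functions of (u, v):
  E = r_u · r_u = 81,
  F = r_u · r_v = 0,
  G = r_v · r_v = 81*sin(u)^2.
Evaluating at (u, v) = (2*pi/5, 2*pi/3): E = 81, F = 0, G = 81*sqrt(5)/8 + 405/8.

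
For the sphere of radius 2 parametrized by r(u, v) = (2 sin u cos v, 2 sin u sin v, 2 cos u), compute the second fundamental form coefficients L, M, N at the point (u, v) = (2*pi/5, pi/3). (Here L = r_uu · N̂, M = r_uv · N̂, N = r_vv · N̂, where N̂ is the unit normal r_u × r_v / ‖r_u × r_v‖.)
L = -2;  M = 0;  N = -5/4 - sqrt(5)/4

Compute the unit normal N̂(u, v) = (sin(u)^2*cos(v)/Abs(sin(u)), sin(u)^2*sin(v)/Abs(sin(u)), sin(2*u)/(2*Abs(sin(u)))), and the second partials r_uu, r_uv, r_vv. Take dot products:
  L(u, v) = r_uu · N̂ = -2*sin(u)/Abs(sin(u)),
  M(u, v) = r_uv · N̂ = 0,
  N(u, v) = r_vv · N̂ = -2*sin(u)^3/Abs(sin(u)).
Evaluating at (u, v) = (2*pi/5, pi/3):
  L = -2, M = 0, N = -5/4 - sqrt(5)/4.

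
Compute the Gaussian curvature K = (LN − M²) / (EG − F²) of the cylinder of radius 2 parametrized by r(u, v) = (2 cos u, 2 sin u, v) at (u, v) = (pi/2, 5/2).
K = 0

Coefficients of the first fundamental form: E = 4, F = 0, G = 1.
Coefficients of the second fundamental form: L = -2, M = 0, N = 0.
Assemble K = (LN − M²)/(EG − F²) = 0. At (u, v) = (pi/2, 5/2): K = 0.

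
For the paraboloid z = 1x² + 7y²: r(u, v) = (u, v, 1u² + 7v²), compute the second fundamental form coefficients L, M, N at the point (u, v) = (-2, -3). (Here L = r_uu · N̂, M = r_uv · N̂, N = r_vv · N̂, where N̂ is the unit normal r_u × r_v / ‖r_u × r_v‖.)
L = 2*sqrt(1781)/1781;  M = 0;  N = 14*sqrt(1781)/1781

Compute the unit normal N̂(u, v) = (-2*u/sqrt(4*u^2 + 196*v^2 + 1), -14*v/sqrt(4*u^2 + 196*v^2 + 1), 1/sqrt(4*u^2 + 196*v^2 + 1)), and the second partials r_uu, r_uv, r_vv. Take dot products:
  L(u, v) = r_uu · N̂ = 2/sqrt(4*u^2 + 196*v^2 + 1),
  M(u, v) = r_uv · N̂ = 0,
  N(u, v) = r_vv · N̂ = 14/sqrt(4*u^2 + 196*v^2 + 1).
Evaluating at (u, v) = (-2, -3):
  L = 2*sqrt(1781)/1781, M = 0, N = 14*sqrt(1781)/1781.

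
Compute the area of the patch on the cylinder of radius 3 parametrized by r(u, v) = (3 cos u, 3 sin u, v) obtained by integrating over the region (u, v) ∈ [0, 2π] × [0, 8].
Area = 48*pi

Area = ∫∫ √(EG − F²) du dv with √(EG − F²) = 3. Integrating over [0, 2π] × [0, 8] gives 48*pi.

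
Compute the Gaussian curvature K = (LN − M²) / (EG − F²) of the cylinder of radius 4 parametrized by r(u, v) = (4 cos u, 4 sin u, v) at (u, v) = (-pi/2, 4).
K = 0

Coefficients of the first fundamental form: E = 16, F = 0, G = 1.
Coefficients of the second fundamental form: L = -4, M = 0, N = 0.
Assemble K = (LN − M²)/(EG − F²) = 0. At (u, v) = (-pi/2, 4): K = 0.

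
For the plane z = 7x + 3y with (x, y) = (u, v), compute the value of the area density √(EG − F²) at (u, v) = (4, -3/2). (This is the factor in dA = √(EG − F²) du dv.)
√(EG − F²)|_{(4, -3/2)} = sqrt(59)

E = 50, F = 21, G = 10, so EG − F² = 59. Taking the positive square root: √(EG − F²) = sqrt(59). At (u, v) = (4, -3/2): sqrt(59).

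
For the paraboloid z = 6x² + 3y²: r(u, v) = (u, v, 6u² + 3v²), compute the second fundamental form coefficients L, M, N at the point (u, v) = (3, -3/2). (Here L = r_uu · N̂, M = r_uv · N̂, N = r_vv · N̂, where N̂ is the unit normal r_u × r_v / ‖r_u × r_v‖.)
L = 6*sqrt(1378)/689;  M = 0;  N = 3*sqrt(1378)/689

Compute the unit normal N̂(u, v) = (-12*u/sqrt(144*u^2 + 36*v^2 + 1), -6*v/sqrt(144*u^2 + 36*v^2 + 1), 1/sqrt(144*u^2 + 36*v^2 + 1)), and the second partials r_uu, r_uv, r_vv. Take dot products:
  L(u, v) = r_uu · N̂ = 12/sqrt(144*u^2 + 36*v^2 + 1),
  M(u, v) = r_uv · N̂ = 0,
  N(u, v) = r_vv · N̂ = 6/sqrt(144*u^2 + 36*v^2 + 1).
Evaluating at (u, v) = (3, -3/2):
  L = 6*sqrt(1378)/689, M = 0, N = 3*sqrt(1378)/689.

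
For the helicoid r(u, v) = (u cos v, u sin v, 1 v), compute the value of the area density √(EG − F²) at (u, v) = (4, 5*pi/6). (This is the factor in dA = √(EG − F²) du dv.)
√(EG − F²)|_{(4, 5*pi/6)} = sqrt(17)

E = 1, F = 0, G = u^2 + 1, so EG − F² = u^2 + 1. Taking the positive square root: √(EG − F²) = sqrt(u^2 + 1). At (u, v) = (4, 5*pi/6): sqrt(17).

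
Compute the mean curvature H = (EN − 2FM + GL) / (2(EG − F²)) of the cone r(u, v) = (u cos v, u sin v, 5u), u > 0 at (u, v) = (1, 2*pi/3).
H = 5*sqrt(26)/52

With E = 26, F = 0, G = u^2, L = 0, M = 0, N = 5*sqrt(26)*u^2/(26*Abs(u)), assemble
  H = (EN − 2FM + GL) / (2(EG − F²)) = 5*sqrt(26)/(52*Abs(u)).
At (u, v) = (1, 2*pi/3): H = 5*sqrt(26)/52.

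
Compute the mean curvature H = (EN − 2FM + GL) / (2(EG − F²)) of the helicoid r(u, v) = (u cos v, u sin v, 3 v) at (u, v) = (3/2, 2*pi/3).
H = 0

With E = 1, F = 0, G = u^2 + 9, L = 0, M = -3/sqrt(u^2 + 9), N = 0, assemble
  H = (EN − 2FM + GL) / (2(EG − F²)) = 0.
At (u, v) = (3/2, 2*pi/3): H = 0.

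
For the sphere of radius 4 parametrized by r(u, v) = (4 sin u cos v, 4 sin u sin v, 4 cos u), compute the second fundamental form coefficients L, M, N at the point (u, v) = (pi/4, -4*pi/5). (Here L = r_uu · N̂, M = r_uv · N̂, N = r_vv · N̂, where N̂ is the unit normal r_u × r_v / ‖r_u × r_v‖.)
L = -4;  M = 0;  N = -2

Compute the unit normal N̂(u, v) = (sin(u)^2*cos(v)/Abs(sin(u)), sin(u)^2*sin(v)/Abs(sin(u)), sin(2*u)/(2*Abs(sin(u)))), and the second partials r_uu, r_uv, r_vv. Take dot products:
  L(u, v) = r_uu · N̂ = -4*sin(u)/Abs(sin(u)),
  M(u, v) = r_uv · N̂ = 0,
  N(u, v) = r_vv · N̂ = -4*sin(u)^3/Abs(sin(u)).
Evaluating at (u, v) = (pi/4, -4*pi/5):
  L = -4, M = 0, N = -2.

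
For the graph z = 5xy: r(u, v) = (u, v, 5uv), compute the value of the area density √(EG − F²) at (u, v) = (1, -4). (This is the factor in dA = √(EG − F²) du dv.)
√(EG − F²)|_{(1, -4)} = sqrt(426)

E = 25*v^2 + 1, F = 25*u*v, G = 25*u^2 + 1, so EG − F² = 25*u^2 + 25*v^2 + 1. Taking the positive square root: √(EG − F²) = sqrt(25*u^2 + 25*v^2 + 1). At (u, v) = (1, -4): sqrt(426).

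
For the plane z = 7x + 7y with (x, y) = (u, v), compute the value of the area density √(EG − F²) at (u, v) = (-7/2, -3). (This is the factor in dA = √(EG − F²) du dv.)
√(EG − F²)|_{(-7/2, -3)} = 3*sqrt(11)

E = 50, F = 49, G = 50, so EG − F² = 99. Taking the positive square root: √(EG − F²) = 3*sqrt(11). At (u, v) = (-7/2, -3): 3*sqrt(11).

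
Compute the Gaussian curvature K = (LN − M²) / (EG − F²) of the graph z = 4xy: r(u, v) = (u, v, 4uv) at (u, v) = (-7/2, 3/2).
K = -16/54289

Coefficients of the first fundamental form: E = 16*v^2 + 1, F = 16*u*v, G = 16*u^2 + 1.
Coefficients of the second fundamental form: L = 0, M = 4/sqrt(16*u^2 + 16*v^2 + 1), N = 0.
Assemble K = (LN − M²)/(EG − F²) = -16/(256*u^4 + 512*u^2*v^2 + 32*u^2 + 256*v^4 + 32*v^2 + 1). At (u, v) = (-7/2, 3/2): K = -16/54289.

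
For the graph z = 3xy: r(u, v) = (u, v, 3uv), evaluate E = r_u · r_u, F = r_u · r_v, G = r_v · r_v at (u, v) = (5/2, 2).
E = 37;  F = 45;  G = 229/4

Partials: r_u = (1, 0, 3*v), r_v = (0, 1, 3*u). As functions of (u, v):
  E = r_u · r_u = 9*v^2 + 1,
  F = r_u · r_v = 9*u*v,
  G = r_v · r_v = 9*u^2 + 1.
Evaluating at (u, v) = (5/2, 2): E = 37, F = 45, G = 229/4.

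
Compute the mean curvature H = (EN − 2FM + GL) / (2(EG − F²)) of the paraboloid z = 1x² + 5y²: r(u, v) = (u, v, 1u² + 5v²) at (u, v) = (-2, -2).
H = 54*sqrt(417)/19321

With E = 4*u^2 + 1, F = 20*u*v, G = 100*v^2 + 1, L = 2/sqrt(4*u^2 + 100*v^2 + 1), M = 0, N = 10/sqrt(4*u^2 + 100*v^2 + 1), assemble
  H = (EN − 2FM + GL) / (2(EG − F²)) = 2*(10*u^2 + 50*v^2 + 3)/(4*u^2 + 100*v^2 + 1)^(3/2).
At (u, v) = (-2, -2): H = 54*sqrt(417)/19321.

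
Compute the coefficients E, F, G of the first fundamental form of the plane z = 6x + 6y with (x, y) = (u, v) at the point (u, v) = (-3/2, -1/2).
E = 37;  F = 36;  G = 37

Partials: r_u = (1, 0, 6), r_v = (0, 1, 6). As functions of (u, v):
  E = r_u · r_u = 37,
  F = r_u · r_v = 36,
  G = r_v · r_v = 37.
Evaluating at (u, v) = (-3/2, -1/2): E = 37, F = 36, G = 37.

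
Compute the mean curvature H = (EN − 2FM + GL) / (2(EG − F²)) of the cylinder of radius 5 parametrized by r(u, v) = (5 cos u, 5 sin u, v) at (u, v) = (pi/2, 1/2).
H = -1/10

With E = 25, F = 0, G = 1, L = -5, M = 0, N = 0, assemble
  H = (EN − 2FM + GL) / (2(EG − F²)) = -1/10.
At (u, v) = (pi/2, 1/2): H = -1/10.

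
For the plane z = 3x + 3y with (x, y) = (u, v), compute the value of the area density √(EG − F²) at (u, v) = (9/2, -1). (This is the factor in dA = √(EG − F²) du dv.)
√(EG − F²)|_{(9/2, -1)} = sqrt(19)

E = 10, F = 9, G = 10, so EG − F² = 19. Taking the positive square root: √(EG − F²) = sqrt(19). At (u, v) = (9/2, -1): sqrt(19).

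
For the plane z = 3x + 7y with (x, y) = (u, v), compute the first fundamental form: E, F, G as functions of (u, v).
E = 10;  F = 21;  G = 50

Compute partials: r_u = (1, 0, 3), r_v = (0, 1, 7). Then
  E = r_u · r_u = 10,
  F = r_u · r_v = 21,
  G = r_v · r_v = 50.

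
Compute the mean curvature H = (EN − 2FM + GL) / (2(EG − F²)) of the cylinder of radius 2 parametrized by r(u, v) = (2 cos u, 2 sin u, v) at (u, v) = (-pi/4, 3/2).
H = -1/4

With E = 4, F = 0, G = 1, L = -2, M = 0, N = 0, assemble
  H = (EN − 2FM + GL) / (2(EG − F²)) = -1/4.
At (u, v) = (-pi/4, 3/2): H = -1/4.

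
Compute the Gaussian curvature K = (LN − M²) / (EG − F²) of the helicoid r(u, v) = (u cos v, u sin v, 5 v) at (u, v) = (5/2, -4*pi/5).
K = -16/625

Coefficients of the first fundamental form: E = 1, F = 0, G = u^2 + 25.
Coefficients of the second fundamental form: L = 0, M = -5/sqrt(u^2 + 25), N = 0.
Assemble K = (LN − M²)/(EG − F²) = -25/(u^2 + 25)^2. At (u, v) = (5/2, -4*pi/5): K = -16/625.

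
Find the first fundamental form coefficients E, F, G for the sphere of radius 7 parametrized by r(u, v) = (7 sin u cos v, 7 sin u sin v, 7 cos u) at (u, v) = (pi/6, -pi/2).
E = 49;  F = 0;  G = 49/4

Partials: r_u = (7*cos(u)*cos(v), 7*sin(v)*cos(u), -7*sin(u)), r_v = (-7*sin(u)*sin(v), 7*sin(u)*cos(v), 0). As functions of (u, v):
  E = r_u · r_u = 49,
  F = r_u · r_v = 0,
  G = r_v · r_v = 49*sin(u)^2.
Evaluating at (u, v) = (pi/6, -pi/2): E = 49, F = 0, G = 49/4.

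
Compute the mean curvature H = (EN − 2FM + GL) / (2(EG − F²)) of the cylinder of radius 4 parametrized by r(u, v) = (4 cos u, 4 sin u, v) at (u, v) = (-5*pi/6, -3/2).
H = -1/8

With E = 16, F = 0, G = 1, L = -4, M = 0, N = 0, assemble
  H = (EN − 2FM + GL) / (2(EG − F²)) = -1/8.
At (u, v) = (-5*pi/6, -3/2): H = -1/8.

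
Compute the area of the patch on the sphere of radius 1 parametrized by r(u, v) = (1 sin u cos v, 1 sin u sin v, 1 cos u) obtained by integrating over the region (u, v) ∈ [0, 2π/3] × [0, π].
Area = 3*pi/2

Area = ∫∫ √(EG − F²) du dv with √(EG − F²) = Abs(sin(u)). Integrating over [0, 2π/3] × [0, π] gives 3*pi/2.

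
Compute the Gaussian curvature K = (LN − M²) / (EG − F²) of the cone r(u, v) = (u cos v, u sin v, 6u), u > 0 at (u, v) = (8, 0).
K = 0

Coefficients of the first fundamental form: E = 37, F = 0, G = u^2.
Coefficients of the second fundamental form: L = 0, M = 0, N = 6*sqrt(37)*u^2/(37*Abs(u)).
Assemble K = (LN − M²)/(EG − F²) = 0. At (u, v) = (8, 0): K = 0.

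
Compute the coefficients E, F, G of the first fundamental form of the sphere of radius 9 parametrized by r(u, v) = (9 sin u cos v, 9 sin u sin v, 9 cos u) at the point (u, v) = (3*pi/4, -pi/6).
E = 81;  F = 0;  G = 81/2

Partials: r_u = (9*cos(u)*cos(v), 9*sin(v)*cos(u), -9*sin(u)), r_v = (-9*sin(u)*sin(v), 9*sin(u)*cos(v), 0). As functions of (u, v):
  E = r_u · r_u = 81,
  F = r_u · r_v = 0,
  G = r_v · r_v = 81*sin(u)^2.
Evaluating at (u, v) = (3*pi/4, -pi/6): E = 81, F = 0, G = 81/2.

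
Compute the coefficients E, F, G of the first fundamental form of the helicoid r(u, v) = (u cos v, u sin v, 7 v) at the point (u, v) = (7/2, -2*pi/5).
E = 1;  F = 0;  G = 245/4

Partials: r_u = (cos(v), sin(v), 0), r_v = (-u*sin(v), u*cos(v), 7). As functions of (u, v):
  E = r_u · r_u = 1,
  F = r_u · r_v = 0,
  G = r_v · r_v = u^2 + 49.
Evaluating at (u, v) = (7/2, -2*pi/5): E = 1, F = 0, G = 245/4.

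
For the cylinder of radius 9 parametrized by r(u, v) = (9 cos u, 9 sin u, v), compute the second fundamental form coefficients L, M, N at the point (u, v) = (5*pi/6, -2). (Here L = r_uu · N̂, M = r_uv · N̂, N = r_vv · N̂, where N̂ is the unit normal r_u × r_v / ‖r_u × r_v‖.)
L = -9;  M = 0;  N = 0

Compute the unit normal N̂(u, v) = (cos(u), sin(u), 0), and the second partials r_uu, r_uv, r_vv. Take dot products:
  L(u, v) = r_uu · N̂ = -9,
  M(u, v) = r_uv · N̂ = 0,
  N(u, v) = r_vv · N̂ = 0.
Evaluating at (u, v) = (5*pi/6, -2):
  L = -9, M = 0, N = 0.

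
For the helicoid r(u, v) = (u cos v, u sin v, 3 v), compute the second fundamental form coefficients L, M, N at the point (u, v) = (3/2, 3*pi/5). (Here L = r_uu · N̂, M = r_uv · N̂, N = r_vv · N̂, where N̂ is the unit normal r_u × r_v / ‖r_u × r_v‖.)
L = 0;  M = -2*sqrt(5)/5;  N = 0

Compute the unit normal N̂(u, v) = (3*sin(v)/sqrt(u^2 + 9), -3*cos(v)/sqrt(u^2 + 9), u/sqrt(u^2 + 9)), and the second partials r_uu, r_uv, r_vv. Take dot products:
  L(u, v) = r_uu · N̂ = 0,
  M(u, v) = r_uv · N̂ = -3/sqrt(u^2 + 9),
  N(u, v) = r_vv · N̂ = 0.
Evaluating at (u, v) = (3/2, 3*pi/5):
  L = 0, M = -2*sqrt(5)/5, N = 0.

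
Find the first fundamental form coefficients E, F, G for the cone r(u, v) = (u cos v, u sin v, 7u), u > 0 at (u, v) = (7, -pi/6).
E = 50;  F = 0;  G = 49

Partials: r_u = (cos(v), sin(v), 7), r_v = (-u*sin(v), u*cos(v), 0). As functions of (u, v):
  E = r_u · r_u = 50,
  F = r_u · r_v = 0,
  G = r_v · r_v = u^2.
Evaluating at (u, v) = (7, -pi/6): E = 50, F = 0, G = 49.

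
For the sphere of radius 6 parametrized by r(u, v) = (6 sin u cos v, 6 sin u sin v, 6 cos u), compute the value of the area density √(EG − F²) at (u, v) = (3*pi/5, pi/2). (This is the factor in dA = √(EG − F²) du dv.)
√(EG − F²)|_{(3*pi/5, pi/2)} = 9*sqrt(2*sqrt(5) + 10)

E = 36, F = 0, G = 36*sin(u)^2, so EG − F² = 1296*sin(u)^2. Taking the positive square root: √(EG − F²) = 36*Abs(sin(u)). At (u, v) = (3*pi/5, pi/2): 9*sqrt(2*sqrt(5) + 10).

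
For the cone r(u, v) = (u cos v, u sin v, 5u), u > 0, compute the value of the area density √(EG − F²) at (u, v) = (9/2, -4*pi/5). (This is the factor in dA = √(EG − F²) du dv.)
√(EG − F²)|_{(9/2, -4*pi/5)} = 9*sqrt(26)/2

E = 26, F = 0, G = u^2, so EG − F² = 26*u^2. Taking the positive square root: √(EG − F²) = sqrt(26)*Abs(u). At (u, v) = (9/2, -4*pi/5): 9*sqrt(26)/2.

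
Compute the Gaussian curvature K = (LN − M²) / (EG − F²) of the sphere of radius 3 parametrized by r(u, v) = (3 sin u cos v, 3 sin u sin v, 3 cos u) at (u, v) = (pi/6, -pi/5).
K = 1/9

Coefficients of the first fundamental form: E = 9, F = 0, G = 9*sin(u)^2.
Coefficients of the second fundamental form: L = -3*sin(u)/Abs(sin(u)), M = 0, N = -3*sin(u)^3/Abs(sin(u)).
Assemble K = (LN − M²)/(EG − F²) = 1/9. At (u, v) = (pi/6, -pi/5): K = 1/9.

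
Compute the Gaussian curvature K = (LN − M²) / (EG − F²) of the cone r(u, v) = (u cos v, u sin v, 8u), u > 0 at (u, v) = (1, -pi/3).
K = 0

Coefficients of the first fundamental form: E = 65, F = 0, G = u^2.
Coefficients of the second fundamental form: L = 0, M = 0, N = 8*sqrt(65)*u^2/(65*Abs(u)).
Assemble K = (LN − M²)/(EG − F²) = 0. At (u, v) = (1, -pi/3): K = 0.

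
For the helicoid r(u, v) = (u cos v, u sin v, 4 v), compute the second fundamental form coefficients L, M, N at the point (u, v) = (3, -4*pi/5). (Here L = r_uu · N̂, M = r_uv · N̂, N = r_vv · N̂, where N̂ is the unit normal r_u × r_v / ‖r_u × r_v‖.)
L = 0;  M = -4/5;  N = 0

Compute the unit normal N̂(u, v) = (4*sin(v)/sqrt(u^2 + 16), -4*cos(v)/sqrt(u^2 + 16), u/sqrt(u^2 + 16)), and the second partials r_uu, r_uv, r_vv. Take dot products:
  L(u, v) = r_uu · N̂ = 0,
  M(u, v) = r_uv · N̂ = -4/sqrt(u^2 + 16),
  N(u, v) = r_vv · N̂ = 0.
Evaluating at (u, v) = (3, -4*pi/5):
  L = 0, M = -4/5, N = 0.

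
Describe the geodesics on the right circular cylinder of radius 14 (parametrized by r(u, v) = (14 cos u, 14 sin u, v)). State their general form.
The cylinder is flat (K = 0) and locally isometric to the plane via the development (u, v) ↦ (14 u, v). Geodesics are the pre-images of straight lines: circles (v constant), vertical lines (u constant), and helices (v = c · u + d) for constants c, d.

A right cylinder has E = 14², F = 0, G = 1, so EG − F² = 14², and L = −14, M = N = 0, giving K = (LN − M²)/(EG − F²) = 0 everywhere. A flat surface is locally isometric to the Euclidean plane via the map (u, v) ↦ (14 u, v). Straight lines in the (x̃, ỹ) plane pull back to: (a) horizontal circles (v = const), (b) vertical generators (u = const), and (c) helices (14 u tan θ = v, i.e. v = c · u + d).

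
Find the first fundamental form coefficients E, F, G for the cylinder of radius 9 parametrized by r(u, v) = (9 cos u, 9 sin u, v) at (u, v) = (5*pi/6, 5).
E = 81;  F = 0;  G = 1

Partials: r_u = (-9*sin(u), 9*cos(u), 0), r_v = (0, 0, 1). As functions of (u, v):
  E = r_u · r_u = 81,
  F = r_u · r_v = 0,
  G = r_v · r_v = 1.
Evaluating at (u, v) = (5*pi/6, 5): E = 81, F = 0, G = 1.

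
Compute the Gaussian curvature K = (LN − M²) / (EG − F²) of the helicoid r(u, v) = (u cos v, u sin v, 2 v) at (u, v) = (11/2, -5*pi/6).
K = -64/18769

Coefficients of the first fundamental form: E = 1, F = 0, G = u^2 + 4.
Coefficients of the second fundamental form: L = 0, M = -2/sqrt(u^2 + 4), N = 0.
Assemble K = (LN − M²)/(EG − F²) = -4/(u^2 + 4)^2. At (u, v) = (11/2, -5*pi/6): K = -64/18769.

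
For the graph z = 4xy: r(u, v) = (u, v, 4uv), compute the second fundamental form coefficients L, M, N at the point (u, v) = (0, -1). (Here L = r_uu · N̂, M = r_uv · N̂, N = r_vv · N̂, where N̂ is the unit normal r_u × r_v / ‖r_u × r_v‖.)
L = 0;  M = 4*sqrt(17)/17;  N = 0

Compute the unit normal N̂(u, v) = (-4*v/sqrt(16*u^2 + 16*v^2 + 1), -4*u/sqrt(16*u^2 + 16*v^2 + 1), 1/sqrt(16*u^2 + 16*v^2 + 1)), and the second partials r_uu, r_uv, r_vv. Take dot products:
  L(u, v) = r_uu · N̂ = 0,
  M(u, v) = r_uv · N̂ = 4/sqrt(16*u^2 + 16*v^2 + 1),
  N(u, v) = r_vv · N̂ = 0.
Evaluating at (u, v) = (0, -1):
  L = 0, M = 4*sqrt(17)/17, N = 0.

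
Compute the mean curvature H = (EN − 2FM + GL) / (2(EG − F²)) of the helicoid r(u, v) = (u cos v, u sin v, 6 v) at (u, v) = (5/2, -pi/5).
H = 0

With E = 1, F = 0, G = u^2 + 36, L = 0, M = -6/sqrt(u^2 + 36), N = 0, assemble
  H = (EN − 2FM + GL) / (2(EG − F²)) = 0.
At (u, v) = (5/2, -pi/5): H = 0.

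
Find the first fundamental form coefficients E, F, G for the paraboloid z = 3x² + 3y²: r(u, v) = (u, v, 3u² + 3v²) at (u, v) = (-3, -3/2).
E = 325;  F = 162;  G = 82

Partials: r_u = (1, 0, 6*u), r_v = (0, 1, 6*v). As functions of (u, v):
  E = r_u · r_u = 36*u^2 + 1,
  F = r_u · r_v = 36*u*v,
  G = r_v · r_v = 36*v^2 + 1.
Evaluating at (u, v) = (-3, -3/2): E = 325, F = 162, G = 82.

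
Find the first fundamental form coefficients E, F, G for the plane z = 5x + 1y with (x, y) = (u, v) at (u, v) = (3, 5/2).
E = 26;  F = 5;  G = 2

Partials: r_u = (1, 0, 5), r_v = (0, 1, 1). As functions of (u, v):
  E = r_u · r_u = 26,
  F = r_u · r_v = 5,
  G = r_v · r_v = 2.
Evaluating at (u, v) = (3, 5/2): E = 26, F = 5, G = 2.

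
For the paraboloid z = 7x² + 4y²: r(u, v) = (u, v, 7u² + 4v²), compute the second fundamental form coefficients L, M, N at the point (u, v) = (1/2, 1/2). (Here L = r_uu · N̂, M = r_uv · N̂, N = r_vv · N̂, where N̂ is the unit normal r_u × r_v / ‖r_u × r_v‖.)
L = 7*sqrt(66)/33;  M = 0;  N = 4*sqrt(66)/33

Compute the unit normal N̂(u, v) = (-14*u/sqrt(196*u^2 + 64*v^2 + 1), -8*v/sqrt(196*u^2 + 64*v^2 + 1), 1/sqrt(196*u^2 + 64*v^2 + 1)), and the second partials r_uu, r_uv, r_vv. Take dot products:
  L(u, v) = r_uu · N̂ = 14/sqrt(196*u^2 + 64*v^2 + 1),
  M(u, v) = r_uv · N̂ = 0,
  N(u, v) = r_vv · N̂ = 8/sqrt(196*u^2 + 64*v^2 + 1).
Evaluating at (u, v) = (1/2, 1/2):
  L = 7*sqrt(66)/33, M = 0, N = 4*sqrt(66)/33.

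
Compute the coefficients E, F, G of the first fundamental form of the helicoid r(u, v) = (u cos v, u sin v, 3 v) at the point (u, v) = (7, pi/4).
E = 1;  F = 0;  G = 58

Partials: r_u = (cos(v), sin(v), 0), r_v = (-u*sin(v), u*cos(v), 3). As functions of (u, v):
  E = r_u · r_u = 1,
  F = r_u · r_v = 0,
  G = r_v · r_v = u^2 + 9.
Evaluating at (u, v) = (7, pi/4): E = 1, F = 0, G = 58.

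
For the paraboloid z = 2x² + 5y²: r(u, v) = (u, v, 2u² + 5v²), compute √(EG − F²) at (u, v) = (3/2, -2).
√(EG − F²)|_{(3/2, -2)} = sqrt(437)

E = 16*u^2 + 1, F = 40*u*v, G = 100*v^2 + 1; EG − F² = 16*u^2 + 100*v^2 + 1; √(EG − F²) = sqrt(16*u^2 + 100*v^2 + 1). At the given point: sqrt(437).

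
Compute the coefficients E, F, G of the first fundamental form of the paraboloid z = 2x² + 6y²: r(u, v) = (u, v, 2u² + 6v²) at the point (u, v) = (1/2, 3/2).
E = 5;  F = 36;  G = 325

Partials: r_u = (1, 0, 4*u), r_v = (0, 1, 12*v). As functions of (u, v):
  E = r_u · r_u = 16*u^2 + 1,
  F = r_u · r_v = 48*u*v,
  G = r_v · r_v = 144*v^2 + 1.
Evaluating at (u, v) = (1/2, 3/2): E = 5, F = 36, G = 325.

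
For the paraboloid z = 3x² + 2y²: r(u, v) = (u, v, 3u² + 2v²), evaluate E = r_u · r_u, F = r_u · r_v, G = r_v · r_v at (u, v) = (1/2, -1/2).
E = 10;  F = -6;  G = 5

Partials: r_u = (1, 0, 6*u), r_v = (0, 1, 4*v). As functions of (u, v):
  E = r_u · r_u = 36*u^2 + 1,
  F = r_u · r_v = 24*u*v,
  G = r_v · r_v = 16*v^2 + 1.
Evaluating at (u, v) = (1/2, -1/2): E = 10, F = -6, G = 5.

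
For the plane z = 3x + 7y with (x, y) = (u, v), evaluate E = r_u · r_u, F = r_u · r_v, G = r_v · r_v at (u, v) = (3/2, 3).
E = 10;  F = 21;  G = 50

Partials: r_u = (1, 0, 3), r_v = (0, 1, 7). As functions of (u, v):
  E = r_u · r_u = 10,
  F = r_u · r_v = 21,
  G = r_v · r_v = 50.
Evaluating at (u, v) = (3/2, 3): E = 10, F = 21, G = 50.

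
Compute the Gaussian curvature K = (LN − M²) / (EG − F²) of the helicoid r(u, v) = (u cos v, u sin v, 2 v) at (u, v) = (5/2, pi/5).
K = -64/1681

Coefficients of the first fundamental form: E = 1, F = 0, G = u^2 + 4.
Coefficients of the second fundamental form: L = 0, M = -2/sqrt(u^2 + 4), N = 0.
Assemble K = (LN − M²)/(EG − F²) = -4/(u^2 + 4)^2. At (u, v) = (5/2, pi/5): K = -64/1681.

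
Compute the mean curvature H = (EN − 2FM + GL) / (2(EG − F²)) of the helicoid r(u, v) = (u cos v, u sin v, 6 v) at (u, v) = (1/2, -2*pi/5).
H = 0

With E = 1, F = 0, G = u^2 + 36, L = 0, M = -6/sqrt(u^2 + 36), N = 0, assemble
  H = (EN − 2FM + GL) / (2(EG − F²)) = 0.
At (u, v) = (1/2, -2*pi/5): H = 0.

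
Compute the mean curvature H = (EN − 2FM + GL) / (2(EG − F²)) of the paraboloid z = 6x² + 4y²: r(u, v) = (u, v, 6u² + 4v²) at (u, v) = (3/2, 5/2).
H = 3706*sqrt(29)/105125

With E = 144*u^2 + 1, F = 96*u*v, G = 64*v^2 + 1, L = 12/sqrt(144*u^2 + 64*v^2 + 1), M = 0, N = 8/sqrt(144*u^2 + 64*v^2 + 1), assemble
  H = (EN − 2FM + GL) / (2(EG − F²)) = 2*(288*u^2 + 192*v^2 + 5)/(144*u^2 + 64*v^2 + 1)^(3/2).
At (u, v) = (3/2, 5/2): H = 3706*sqrt(29)/105125.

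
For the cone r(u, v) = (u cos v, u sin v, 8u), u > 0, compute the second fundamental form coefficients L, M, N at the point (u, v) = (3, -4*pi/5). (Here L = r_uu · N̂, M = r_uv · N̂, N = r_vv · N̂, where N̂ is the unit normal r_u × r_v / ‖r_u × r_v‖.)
L = 0;  M = 0;  N = 24*sqrt(65)/65

Compute the unit normal N̂(u, v) = (-8*sqrt(65)*u*cos(v)/(65*Abs(u)), -8*sqrt(65)*u*sin(v)/(65*Abs(u)), sqrt(65)*u/(65*Abs(u))), and the second partials r_uu, r_uv, r_vv. Take dot products:
  L(u, v) = r_uu · N̂ = 0,
  M(u, v) = r_uv · N̂ = 0,
  N(u, v) = r_vv · N̂ = 8*sqrt(65)*u^2/(65*Abs(u)).
Evaluating at (u, v) = (3, -4*pi/5):
  L = 0, M = 0, N = 24*sqrt(65)/65.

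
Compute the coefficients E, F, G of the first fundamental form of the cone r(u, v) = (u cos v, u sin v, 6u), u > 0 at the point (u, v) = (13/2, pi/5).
E = 37;  F = 0;  G = 169/4

Partials: r_u = (cos(v), sin(v), 6), r_v = (-u*sin(v), u*cos(v), 0). As functions of (u, v):
  E = r_u · r_u = 37,
  F = r_u · r_v = 0,
  G = r_v · r_v = u^2.
Evaluating at (u, v) = (13/2, pi/5): E = 37, F = 0, G = 169/4.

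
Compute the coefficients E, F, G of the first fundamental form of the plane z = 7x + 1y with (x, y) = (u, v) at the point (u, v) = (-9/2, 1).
E = 50;  F = 7;  G = 2

Partials: r_u = (1, 0, 7), r_v = (0, 1, 1). As functions of (u, v):
  E = r_u · r_u = 50,
  F = r_u · r_v = 7,
  G = r_v · r_v = 2.
Evaluating at (u, v) = (-9/2, 1): E = 50, F = 7, G = 2.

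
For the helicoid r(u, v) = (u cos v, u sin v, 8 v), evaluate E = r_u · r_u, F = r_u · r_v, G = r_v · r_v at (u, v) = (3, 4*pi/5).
E = 1;  F = 0;  G = 73

Partials: r_u = (cos(v), sin(v), 0), r_v = (-u*sin(v), u*cos(v), 8). As functions of (u, v):
  E = r_u · r_u = 1,
  F = r_u · r_v = 0,
  G = r_v · r_v = u^2 + 64.
Evaluating at (u, v) = (3, 4*pi/5): E = 1, F = 0, G = 73.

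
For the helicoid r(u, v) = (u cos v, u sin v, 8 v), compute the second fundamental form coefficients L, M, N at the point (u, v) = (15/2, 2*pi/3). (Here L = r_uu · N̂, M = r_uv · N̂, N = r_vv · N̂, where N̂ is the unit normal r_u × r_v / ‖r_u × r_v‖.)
L = 0;  M = -16*sqrt(481)/481;  N = 0

Compute the unit normal N̂(u, v) = (8*sin(v)/sqrt(u^2 + 64), -8*cos(v)/sqrt(u^2 + 64), u/sqrt(u^2 + 64)), and the second partials r_uu, r_uv, r_vv. Take dot products:
  L(u, v) = r_uu · N̂ = 0,
  M(u, v) = r_uv · N̂ = -8/sqrt(u^2 + 64),
  N(u, v) = r_vv · N̂ = 0.
Evaluating at (u, v) = (15/2, 2*pi/3):
  L = 0, M = -16*sqrt(481)/481, N = 0.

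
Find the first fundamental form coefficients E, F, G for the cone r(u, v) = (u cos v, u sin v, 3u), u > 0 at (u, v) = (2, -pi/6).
E = 10;  F = 0;  G = 4

Partials: r_u = (cos(v), sin(v), 3), r_v = (-u*sin(v), u*cos(v), 0). As functions of (u, v):
  E = r_u · r_u = 10,
  F = r_u · r_v = 0,
  G = r_v · r_v = u^2.
Evaluating at (u, v) = (2, -pi/6): E = 10, F = 0, G = 4.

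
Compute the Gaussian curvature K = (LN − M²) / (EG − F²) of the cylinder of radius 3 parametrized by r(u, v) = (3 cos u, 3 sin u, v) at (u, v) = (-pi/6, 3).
K = 0

Coefficients of the first fundamental form: E = 9, F = 0, G = 1.
Coefficients of the second fundamental form: L = -3, M = 0, N = 0.
Assemble K = (LN − M²)/(EG − F²) = 0. At (u, v) = (-pi/6, 3): K = 0.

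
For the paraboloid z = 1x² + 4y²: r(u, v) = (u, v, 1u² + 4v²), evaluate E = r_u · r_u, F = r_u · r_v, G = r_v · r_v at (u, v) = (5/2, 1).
E = 26;  F = 40;  G = 65

Partials: r_u = (1, 0, 2*u), r_v = (0, 1, 8*v). As functions of (u, v):
  E = r_u · r_u = 4*u^2 + 1,
  F = r_u · r_v = 16*u*v,
  G = r_v · r_v = 64*v^2 + 1.
Evaluating at (u, v) = (5/2, 1): E = 26, F = 40, G = 65.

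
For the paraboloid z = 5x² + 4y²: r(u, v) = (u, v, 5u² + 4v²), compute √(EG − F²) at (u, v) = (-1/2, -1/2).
√(EG − F²)|_{(-1/2, -1/2)} = sqrt(42)

E = 100*u^2 + 1, F = 80*u*v, G = 64*v^2 + 1; EG − F² = 100*u^2 + 64*v^2 + 1; √(EG − F²) = sqrt(100*u^2 + 64*v^2 + 1). At the given point: sqrt(42).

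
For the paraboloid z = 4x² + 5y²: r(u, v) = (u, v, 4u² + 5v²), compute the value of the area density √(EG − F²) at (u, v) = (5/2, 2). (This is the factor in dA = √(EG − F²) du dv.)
√(EG − F²)|_{(5/2, 2)} = 3*sqrt(89)

E = 64*u^2 + 1, F = 80*u*v, G = 100*v^2 + 1, so EG − F² = 64*u^2 + 100*v^2 + 1. Taking the positive square root: √(EG − F²) = sqrt(64*u^2 + 100*v^2 + 1). At (u, v) = (5/2, 2): 3*sqrt(89).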